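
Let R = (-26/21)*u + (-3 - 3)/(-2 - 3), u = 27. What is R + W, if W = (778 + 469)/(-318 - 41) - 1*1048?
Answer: -13616717/12565 ≈ -1083.7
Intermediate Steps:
W = -377479/359 (W = 1247/(-359) - 1048 = 1247*(-1/359) - 1048 = -1247/359 - 1048 = -377479/359 ≈ -1051.5)
R = -1128/35 (R = -26/21*27 + (-3 - 3)/(-2 - 3) = -26*1/21*27 - 6/(-5) = -26/21*27 - 6*(-⅕) = -234/7 + 6/5 = -1128/35 ≈ -32.229)
R + W = -1128/35 - 377479/359 = -13616717/12565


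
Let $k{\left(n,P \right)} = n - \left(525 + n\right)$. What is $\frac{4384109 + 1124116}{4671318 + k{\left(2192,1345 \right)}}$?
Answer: $\frac{612025}{518977} \approx 1.1793$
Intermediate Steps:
$k{\left(n,P \right)} = -525$
$\frac{4384109 + 1124116}{4671318 + k{\left(2192,1345 \right)}} = \frac{4384109 + 1124116}{4671318 - 525} = \frac{5508225}{4670793} = 5508225 \cdot \frac{1}{4670793} = \frac{612025}{518977}$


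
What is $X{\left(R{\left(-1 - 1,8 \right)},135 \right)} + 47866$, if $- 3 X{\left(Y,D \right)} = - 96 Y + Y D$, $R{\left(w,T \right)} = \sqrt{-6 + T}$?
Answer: $47866 - 13 \sqrt{2} \approx 47848.0$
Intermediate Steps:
$X{\left(Y,D \right)} = 32 Y - \frac{D Y}{3}$ ($X{\left(Y,D \right)} = - \frac{- 96 Y + Y D}{3} = - \frac{- 96 Y + D Y}{3} = 32 Y - \frac{D Y}{3}$)
$X{\left(R{\left(-1 - 1,8 \right)},135 \right)} + 47866 = \frac{\sqrt{-6 + 8} \left(96 - 135\right)}{3} + 47866 = \frac{\sqrt{2} \left(96 - 135\right)}{3} + 47866 = \frac{1}{3} \sqrt{2} \left(-39\right) + 47866 = - 13 \sqrt{2} + 47866 = 47866 - 13 \sqrt{2}$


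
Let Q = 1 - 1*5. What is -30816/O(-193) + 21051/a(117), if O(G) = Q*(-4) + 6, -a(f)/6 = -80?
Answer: -2388093/1760 ≈ -1356.9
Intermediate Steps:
Q = -4 (Q = 1 - 5 = -4)
a(f) = 480 (a(f) = -6*(-80) = 480)
O(G) = 22 (O(G) = -4*(-4) + 6 = 16 + 6 = 22)
-30816/O(-193) + 21051/a(117) = -30816/22 + 21051/480 = -30816*1/22 + 21051*(1/480) = -15408/11 + 7017/160 = -2388093/1760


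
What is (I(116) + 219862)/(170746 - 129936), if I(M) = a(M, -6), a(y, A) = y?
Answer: 9999/1855 ≈ 5.3903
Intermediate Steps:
I(M) = M
(I(116) + 219862)/(170746 - 129936) = (116 + 219862)/(170746 - 129936) = 219978/40810 = 219978*(1/40810) = 9999/1855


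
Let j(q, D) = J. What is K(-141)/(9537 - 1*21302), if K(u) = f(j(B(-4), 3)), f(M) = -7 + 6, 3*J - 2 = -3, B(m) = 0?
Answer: 1/11765 ≈ 8.4998e-5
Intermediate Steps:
J = -1/3 (J = 2/3 + (1/3)*(-3) = 2/3 - 1 = -1/3 ≈ -0.33333)
j(q, D) = -1/3
f(M) = -1
K(u) = -1
K(-141)/(9537 - 1*21302) = -1/(9537 - 1*21302) = -1/(9537 - 21302) = -1/(-11765) = -1*(-1/11765) = 1/11765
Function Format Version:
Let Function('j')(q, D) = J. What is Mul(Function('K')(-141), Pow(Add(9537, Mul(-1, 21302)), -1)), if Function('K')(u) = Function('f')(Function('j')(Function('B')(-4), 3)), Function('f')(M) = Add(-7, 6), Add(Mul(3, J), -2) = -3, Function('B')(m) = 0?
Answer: Rational(1, 11765) ≈ 8.4998e-5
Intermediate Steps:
J = Rational(-1, 3) (J = Add(Rational(2, 3), Mul(Rational(1, 3), -3)) = Add(Rational(2, 3), -1) = Rational(-1, 3) ≈ -0.33333)
Function('j')(q, D) = Rational(-1, 3)
Function('f')(M) = -1
Function('K')(u) = -1
Mul(Function('K')(-141), Pow(Add(9537, Mul(-1, 21302)), -1)) = Mul(-1, Pow(Add(9537, Mul(-1, 21302)), -1)) = Mul(-1, Pow(Add(9537, -21302), -1)) = Mul(-1, Pow(-11765, -1)) = Mul(-1, Rational(-1, 11765)) = Rational(1, 11765)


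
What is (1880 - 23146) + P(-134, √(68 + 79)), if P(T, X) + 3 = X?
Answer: -21269 + 7*√3 ≈ -21257.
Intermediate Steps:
P(T, X) = -3 + X
(1880 - 23146) + P(-134, √(68 + 79)) = (1880 - 23146) + (-3 + √(68 + 79)) = -21266 + (-3 + √147) = -21266 + (-3 + 7*√3) = -21269 + 7*√3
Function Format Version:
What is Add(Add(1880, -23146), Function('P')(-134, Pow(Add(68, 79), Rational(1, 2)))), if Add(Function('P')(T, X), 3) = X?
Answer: Add(-21269, Mul(7, Pow(3, Rational(1, 2)))) ≈ -21257.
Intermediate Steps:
Function('P')(T, X) = Add(-3, X)
Add(Add(1880, -23146), Function('P')(-134, Pow(Add(68, 79), Rational(1, 2)))) = Add(Add(1880, -23146), Add(-3, Pow(Add(68, 79), Rational(1, 2)))) = Add(-21266, Add(-3, Pow(147, Rational(1, 2)))) = Add(-21266, Add(-3, Mul(7, Pow(3, Rational(1, 2))))) = Add(-21269, Mul(7, Pow(3, Rational(1, 2))))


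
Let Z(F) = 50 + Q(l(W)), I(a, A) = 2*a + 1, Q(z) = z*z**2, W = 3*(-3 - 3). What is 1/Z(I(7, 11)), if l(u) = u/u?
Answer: 1/51 ≈ 0.019608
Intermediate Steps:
W = -18 (W = 3*(-6) = -18)
l(u) = 1
Q(z) = z**3
I(a, A) = 1 + 2*a
Z(F) = 51 (Z(F) = 50 + 1**3 = 50 + 1 = 51)
1/Z(I(7, 11)) = 1/51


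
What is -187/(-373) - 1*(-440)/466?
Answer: 125631/86909 ≈ 1.4455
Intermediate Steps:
-187/(-373) - 1*(-440)/466 = -187*(-1/373) + 440*(1/466) = 187/373 + 220/233 = 125631/86909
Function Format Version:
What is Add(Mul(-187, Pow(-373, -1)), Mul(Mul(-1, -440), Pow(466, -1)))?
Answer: Rational(125631, 86909) ≈ 1.4455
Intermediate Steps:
Add(Mul(-187, Pow(-373, -1)), Mul(Mul(-1, -440), Pow(466, -1))) = Add(Mul(-187, Rational(-1, 373)), Mul(440, Rational(1, 466))) = Add(Rational(187, 373), Rational(220, 233)) = Rational(125631, 86909)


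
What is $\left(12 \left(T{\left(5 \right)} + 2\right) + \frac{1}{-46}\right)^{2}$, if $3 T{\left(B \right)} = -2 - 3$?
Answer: $\frac{33489}{2116} \approx 15.827$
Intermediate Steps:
$T{\left(B \right)} = - \frac{5}{3}$ ($T{\left(B \right)} = \frac{-2 - 3}{3} = \frac{1}{3} \left(-5\right) = - \frac{5}{3}$)
$\left(12 \left(T{\left(5 \right)} + 2\right) + \frac{1}{-46}\right)^{2} = \left(12 \left(- \frac{5}{3} + 2\right) + \frac{1}{-46}\right)^{2} = \left(12 \cdot \frac{1}{3} - \frac{1}{46}\right)^{2} = \left(4 - \frac{1}{46}\right)^{2} = \left(\frac{183}{46}\right)^{2} = \frac{33489}{2116}$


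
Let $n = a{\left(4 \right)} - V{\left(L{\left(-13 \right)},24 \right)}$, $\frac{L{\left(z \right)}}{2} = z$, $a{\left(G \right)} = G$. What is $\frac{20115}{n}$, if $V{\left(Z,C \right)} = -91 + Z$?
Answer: $\frac{20115}{121} \approx 166.24$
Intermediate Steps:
$L{\left(z \right)} = 2 z$
$n = 121$ ($n = 4 - \left(-91 + 2 \left(-13\right)\right) = 4 - \left(-91 - 26\right) = 4 - -117 = 4 + 117 = 121$)
$\frac{20115}{n} = \frac{20115}{121}$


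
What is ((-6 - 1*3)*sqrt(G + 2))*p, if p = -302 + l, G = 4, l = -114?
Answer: 3744*sqrt(6) ≈ 9170.9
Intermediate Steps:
p = -416 (p = -302 - 114 = -416)
((-6 - 1*3)*sqrt(G + 2))*p = ((-6 - 1*3)*sqrt(4 + 2))*(-416) = ((-6 - 3)*sqrt(6))*(-416) = -9*sqrt(6)*(-416) = 3744*sqrt(6)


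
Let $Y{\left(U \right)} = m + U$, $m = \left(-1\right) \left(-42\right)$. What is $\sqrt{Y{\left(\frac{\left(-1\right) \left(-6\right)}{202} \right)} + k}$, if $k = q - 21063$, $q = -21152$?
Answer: $\frac{i \sqrt{430206470}}{101} \approx 205.36 i$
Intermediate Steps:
$m = 42$
$k = -42215$ ($k = -21152 - 21063 = -42215$)
$Y{\left(U \right)} = 42 + U$
$\sqrt{Y{\left(\frac{\left(-1\right) \left(-6\right)}{202} \right)} + k} = \sqrt{\left(42 + \frac{\left(-1\right) \left(-6\right)}{202}\right) - 42215} = \sqrt{\left(42 + 6 \cdot \frac{1}{202}\right) - 42215} = \sqrt{\left(42 + \frac{3}{101}\right) - 42215} = \sqrt{\frac{4245}{101} - 42215} = \sqrt{- \frac{4259470}{101}} = \frac{i \sqrt{430206470}}{101}$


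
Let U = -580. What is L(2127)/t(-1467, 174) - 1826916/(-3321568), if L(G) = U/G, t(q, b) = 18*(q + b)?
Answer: 11305150892051/20553778914408 ≈ 0.55003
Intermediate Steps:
t(q, b) = 18*b + 18*q (t(q, b) = 18*(b + q) = 18*b + 18*q)
L(G) = -580/G
L(2127)/t(-1467, 174) - 1826916/(-3321568) = (-580/2127)/(18*174 + 18*(-1467)) - 1826916/(-3321568) = (-580*1/2127)/(3132 - 26406) - 1826916*(-1/3321568) = -580/2127/(-23274) + 456729/830392 = -580/2127*(-1/23274) + 456729/830392 = 290/24751899 + 456729/830392 = 11305150892051/20553778914408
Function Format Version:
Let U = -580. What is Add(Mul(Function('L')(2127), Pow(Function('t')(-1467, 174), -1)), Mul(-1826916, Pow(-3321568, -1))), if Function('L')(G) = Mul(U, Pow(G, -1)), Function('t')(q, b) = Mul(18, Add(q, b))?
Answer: Rational(11305150892051, 20553778914408) ≈ 0.55003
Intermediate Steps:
Function('t')(q, b) = Add(Mul(18, b), Mul(18, q)) (Function('t')(q, b) = Mul(18, Add(b, q)) = Add(Mul(18, b), Mul(18, q)))
Function('L')(G) = Mul(-580, Pow(G, -1))
Add(Mul(Function('L')(2127), Pow(Function('t')(-1467, 174), -1)), Mul(-1826916, Pow(-3321568, -1))) = Add(Mul(Mul(-580, Pow(2127, -1)), Pow(Add(Mul(18, 174), Mul(18, -1467)), -1)), Mul(-1826916, Pow(-3321568, -1))) = Add(Mul(Mul(-580, Rational(1, 2127)), Pow(Add(3132, -26406), -1)), Mul(-1826916, Rational(-1, 3321568))) = Add(Mul(Rational(-580, 2127), Pow(-23274, -1)), Rational(456729, 830392)) = Add(Mul(Rational(-580, 2127), Rational(-1, 23274)), Rational(456729, 830392)) = Add(Rational(290, 24751899), Rational(456729, 830392)) = Rational(11305150892051, 20553778914408)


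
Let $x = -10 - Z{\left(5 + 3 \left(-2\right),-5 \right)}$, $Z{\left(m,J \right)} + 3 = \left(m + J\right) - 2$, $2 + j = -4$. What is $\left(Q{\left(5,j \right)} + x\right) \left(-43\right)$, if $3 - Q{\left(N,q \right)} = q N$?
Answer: $-1462$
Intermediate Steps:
$j = -6$ ($j = -2 - 4 = -6$)
$Z{\left(m,J \right)} = -5 + J + m$ ($Z{\left(m,J \right)} = -3 - \left(2 - J - m\right) = -3 + \left(-2 + J + m\right) = -5 + J + m$)
$x = 1$ ($x = -10 - \left(-5 - 5 + \left(5 + 3 \left(-2\right)\right)\right) = -10 - \left(-5 - 5 + \left(5 - 6\right)\right) = -10 - \left(-5 - 5 - 1\right) = -10 - -11 = -10 + 11 = 1$)
$Q{\left(N,q \right)} = 3 - N q$ ($Q{\left(N,q \right)} = 3 - q N = 3 - N q$)
$\left(Q{\left(5,j \right)} + x\right) \left(-43\right) = \left(\left(3 - 5 \left(-6\right)\right) + 1\right) \left(-43\right) = \left(\left(3 + 30\right) + 1\right) \left(-43\right) = \left(33 + 1\right) \left(-43\right) = 34 \left(-43\right) = -1462$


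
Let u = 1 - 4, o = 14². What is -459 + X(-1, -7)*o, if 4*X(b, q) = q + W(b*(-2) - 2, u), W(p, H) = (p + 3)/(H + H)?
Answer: -1653/2 ≈ -826.50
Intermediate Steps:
o = 196
u = -3
W(p, H) = (3 + p)/(2*H) (W(p, H) = (3 + p)/((2*H)) = (3 + p)*(1/(2*H)) = (3 + p)/(2*H))
X(b, q) = -1/24 + q/4 + b/12 (X(b, q) = (q + (½)*(3 + (b*(-2) - 2))/(-3))/4 = (q + (½)*(-⅓)*(3 + (-2*b - 2)))/4 = (q + (½)*(-⅓)*(3 + (-2 - 2*b)))/4 = (q + (½)*(-⅓)*(1 - 2*b))/4 = (q + (-⅙ + b/3))/4 = (-⅙ + q + b/3)/4 = -1/24 + q/4 + b/12)
-459 + X(-1, -7)*o = -459 + (-1/24 + (¼)*(-7) + (1/12)*(-1))*196 = -459 + (-1/24 - 7/4 - 1/12)*196 = -459 - 15/8*196 = -459 - 735/2 = -1653/2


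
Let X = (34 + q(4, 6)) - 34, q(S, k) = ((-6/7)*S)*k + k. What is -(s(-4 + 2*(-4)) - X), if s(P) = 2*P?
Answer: 66/7 ≈ 9.4286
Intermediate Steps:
q(S, k) = k - 6*S*k/7 (q(S, k) = ((-6*⅐)*S)*k + k = (-6*S/7)*k + k = -6*S*k/7 + k = k - 6*S*k/7)
X = -102/7 (X = (34 + (⅐)*6*(7 - 6*4)) - 34 = (34 + (⅐)*6*(7 - 24)) - 34 = (34 + (⅐)*6*(-17)) - 34 = (34 - 102/7) - 34 = 136/7 - 34 = -102/7 ≈ -14.571)
-(s(-4 + 2*(-4)) - X) = -(2*(-4 + 2*(-4)) - 1*(-102/7)) = -(2*(-4 - 8) + 102/7) = -(2*(-12) + 102/7) = -(-24 + 102/7) = -1*(-66/7) = 66/7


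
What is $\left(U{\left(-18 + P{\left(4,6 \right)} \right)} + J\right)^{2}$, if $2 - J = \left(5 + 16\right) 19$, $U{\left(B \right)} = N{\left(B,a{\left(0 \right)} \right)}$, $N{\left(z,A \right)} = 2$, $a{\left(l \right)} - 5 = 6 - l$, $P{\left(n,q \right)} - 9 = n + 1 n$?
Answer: $156025$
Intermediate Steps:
$P{\left(n,q \right)} = 9 + 2 n$ ($P{\left(n,q \right)} = 9 + \left(n + 1 n\right) = 9 + \left(n + n\right) = 9 + 2 n$)
$a{\left(l \right)} = 11 - l$ ($a{\left(l \right)} = 5 - \left(-6 + l\right) = 11 - l$)
$U{\left(B \right)} = 2$
$J = -397$ ($J = 2 - \left(5 + 16\right) 19 = 2 - 21 \cdot 19 = 2 - 399 = -397$)
$\left(U{\left(-18 + P{\left(4,6 \right)} \right)} + J\right)^{2} = \left(2 - 397\right)^{2} = \left(-395\right)^{2} = 156025$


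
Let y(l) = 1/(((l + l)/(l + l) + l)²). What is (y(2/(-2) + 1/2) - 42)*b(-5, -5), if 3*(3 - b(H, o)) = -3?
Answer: -152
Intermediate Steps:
b(H, o) = 4 (b(H, o) = 3 - ⅓*(-3) = 3 + 1 = 4)
y(l) = (1 + l)⁻² (y(l) = 1/(((2*l)/((2*l)) + l)²) = 1/(((2*l)*(1/(2*l)) + l)²) = 1/((1 + l)²) = (1 + l)⁻²)
(y(2/(-2) + 1/2) - 42)*b(-5, -5) = ((1 + (2/(-2) + 1/2))⁻² - 42)*4 = ((1 + (2*(-½) + 1*(½)))⁻² - 42)*4 = ((1 + (-1 + ½))⁻² - 42)*4 = ((1 - ½)⁻² - 42)*4 = ((½)⁻² - 42)*4 = (4 - 42)*4 = -38*4 = -152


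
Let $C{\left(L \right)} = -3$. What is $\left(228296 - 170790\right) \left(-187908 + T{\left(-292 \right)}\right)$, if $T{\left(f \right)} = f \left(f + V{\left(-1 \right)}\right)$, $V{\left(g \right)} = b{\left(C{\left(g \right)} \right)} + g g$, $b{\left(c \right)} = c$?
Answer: $-5869062360$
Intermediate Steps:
$V{\left(g \right)} = -3 + g^{2}$ ($V{\left(g \right)} = -3 + g g = -3 + g^{2}$)
$T{\left(f \right)} = f \left(-2 + f\right)$ ($T{\left(f \right)} = f \left(f - \left(3 - \left(-1\right)^{2}\right)\right) = f \left(f + \left(-3 + 1\right)\right) = f \left(f - 2\right) = f \left(-2 + f\right)$)
$\left(228296 - 170790\right) \left(-187908 + T{\left(-292 \right)}\right) = \left(228296 - 170790\right) \left(-187908 - 292 \left(-2 - 292\right)\right) = 57506 \left(-187908 - -85848\right) = 57506 \left(-187908 + 85848\right) = 57506 \left(-102060\right) = -5869062360$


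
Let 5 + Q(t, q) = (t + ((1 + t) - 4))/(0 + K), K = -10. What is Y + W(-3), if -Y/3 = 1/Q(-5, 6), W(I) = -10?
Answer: -340/37 ≈ -9.1892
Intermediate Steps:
Q(t, q) = -47/10 - t/5 (Q(t, q) = -5 + (t + ((1 + t) - 4))/(0 - 10) = -5 + (t + (-3 + t))/(-10) = -5 + (-3 + 2*t)*(-⅒) = -5 + (3/10 - t/5) = -47/10 - t/5)
Y = 30/37 (Y = -3/(-47/10 - ⅕*(-5)) = -3/(-47/10 + 1) = -3/(-37/10) = -3*(-10/37) = 30/37 ≈ 0.81081)
Y + W(-3) = 30/37 - 10 = -340/37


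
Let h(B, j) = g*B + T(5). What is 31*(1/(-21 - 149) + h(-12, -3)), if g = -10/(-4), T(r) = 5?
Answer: -131781/170 ≈ -775.18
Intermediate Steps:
g = 5/2 (g = -10*(-1/4) = 5/2 ≈ 2.5000)
h(B, j) = 5 + 5*B/2 (h(B, j) = 5*B/2 + 5 = 5 + 5*B/2)
31*(1/(-21 - 149) + h(-12, -3)) = 31*(1/(-21 - 149) + (5 + (5/2)*(-12))) = 31*(1/(-170) + (5 - 30)) = 31*(-1/170 - 25) = 31*(-4251/170) = -131781/170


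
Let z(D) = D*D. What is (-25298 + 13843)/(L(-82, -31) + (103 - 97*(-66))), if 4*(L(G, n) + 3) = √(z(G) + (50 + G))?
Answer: -297921640/169102343 + 22910*√1673/169102343 ≈ -1.7562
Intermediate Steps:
z(D) = D²
L(G, n) = -3 + √(50 + G + G²)/4 (L(G, n) = -3 + √(G² + (50 + G))/4 = -3 + √(50 + G + G²)/4)
(-25298 + 13843)/(L(-82, -31) + (103 - 97*(-66))) = (-25298 + 13843)/((-3 + √(50 - 82 + (-82)²)/4) + (103 - 97*(-66))) = -11455/((-3 + √(50 - 82 + 6724)/4) + (103 + 6402)) = -11455/((-3 + √6692/4) + 6505) = -11455/((-3 + (2*√1673)/4) + 6505) = -11455/((-3 + √1673/2) + 6505) = -11455/(6502 + √1673/2)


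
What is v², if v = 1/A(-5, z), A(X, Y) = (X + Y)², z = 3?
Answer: 1/16 ≈ 0.062500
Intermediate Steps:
v = ¼ (v = 1/((-5 + 3)²) = 1/((-2)²) = 1/4 = ¼ ≈ 0.25000)
v² = (¼)² = 1/16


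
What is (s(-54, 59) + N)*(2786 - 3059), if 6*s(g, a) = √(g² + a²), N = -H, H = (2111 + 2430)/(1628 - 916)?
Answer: 1239693/712 - 91*√6397/2 ≈ -1898.0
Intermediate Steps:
H = 4541/712 ≈ 6.3778
N = -4541/712 (N = -1*4541/712 = -4541/712 ≈ -6.3778)
s(g, a) = √(a² + g²)/6 (s(g, a) = √(g² + a²)/6 = √(a² + g²)/6)
(s(-54, 59) + N)*(2786 - 3059) = (√(59² + (-54)²)/6 - 4541/712)*(2786 - 3059) = (√(3481 + 2916)/6 - 4541/712)*(-273) = (√6397/6 - 4541/712)*(-273) = (-4541/712 + √6397/6)*(-273) = 1239693/712 - 91*√6397/2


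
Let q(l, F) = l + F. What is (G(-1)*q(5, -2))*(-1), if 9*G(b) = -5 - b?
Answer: 4/3 ≈ 1.3333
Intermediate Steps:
q(l, F) = F + l
G(b) = -5/9 - b/9 (G(b) = (-5 - b)/9 = -5/9 - b/9)
(G(-1)*q(5, -2))*(-1) = ((-5/9 - ⅑*(-1))*(-2 + 5))*(-1) = ((-5/9 + ⅑)*3)*(-1) = -4/9*3*(-1) = -4/3*(-1) = 4/3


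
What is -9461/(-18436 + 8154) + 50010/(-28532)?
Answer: -30532696/36670753 ≈ -0.83262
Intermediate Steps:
-9461/(-18436 + 8154) + 50010/(-28532) = -9461/(-10282) + 50010*(-1/28532) = -9461*(-1/10282) - 25005/14266 = 9461/10282 - 25005/14266 = -30532696/36670753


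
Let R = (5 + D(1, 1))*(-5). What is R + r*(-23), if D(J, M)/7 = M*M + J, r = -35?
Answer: 710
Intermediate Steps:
D(J, M) = 7*J + 7*M² (D(J, M) = 7*(M*M + J) = 7*(M² + J) = 7*(J + M²) = 7*J + 7*M²)
R = -95 (R = (5 + (7*1 + 7*1²))*(-5) = (5 + (7 + 7*1))*(-5) = (5 + (7 + 7))*(-5) = (5 + 14)*(-5) = 19*(-5) = -95)
R + r*(-23) = -95 - 35*(-23) = -95 + 805 = 710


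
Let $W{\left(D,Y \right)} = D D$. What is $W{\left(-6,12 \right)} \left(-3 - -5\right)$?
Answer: $72$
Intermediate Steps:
$W{\left(D,Y \right)} = D^{2}$
$W{\left(-6,12 \right)} \left(-3 - -5\right) = \left(-6\right)^{2} \left(-3 - -5\right) = 36 \left(-3 + 5\right) = 36 \cdot 2 = 72$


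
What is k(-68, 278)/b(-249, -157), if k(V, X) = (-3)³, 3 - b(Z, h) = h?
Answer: -27/160 ≈ -0.16875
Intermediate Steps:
b(Z, h) = 3 - h
k(V, X) = -27
k(-68, 278)/b(-249, -157) = -27/(3 - 1*(-157)) = -27/(3 + 157) = -27/160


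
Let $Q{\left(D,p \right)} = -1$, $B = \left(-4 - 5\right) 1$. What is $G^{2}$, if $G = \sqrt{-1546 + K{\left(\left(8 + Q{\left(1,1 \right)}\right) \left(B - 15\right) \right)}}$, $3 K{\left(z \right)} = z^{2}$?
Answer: $7862$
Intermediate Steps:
$B = -9$ ($B = \left(-9\right) 1 = -9$)
$K{\left(z \right)} = \frac{z^{2}}{3}$
$G = \sqrt{7862}$ ($G = \sqrt{-1546 + \frac{\left(\left(8 - 1\right) \left(-9 - 15\right)\right)^{2}}{3}} = \sqrt{-1546 + \frac{\left(7 \left(-24\right)\right)^{2}}{3}} = \sqrt{-1546 + \frac{\left(-168\right)^{2}}{3}} = \sqrt{-1546 + \frac{1}{3} \cdot 28224} = \sqrt{-1546 + 9408} = \sqrt{7862} \approx 88.668$)
$G^{2} = \left(\sqrt{7862}\right)^{2} = 7862$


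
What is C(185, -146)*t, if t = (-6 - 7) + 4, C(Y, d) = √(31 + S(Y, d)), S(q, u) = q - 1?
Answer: -9*√215 ≈ -131.97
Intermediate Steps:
S(q, u) = -1 + q
C(Y, d) = √(30 + Y) (C(Y, d) = √(31 + (-1 + Y)) = √(30 + Y))
t = -9 (t = -13 + 4 = -9)
C(185, -146)*t = √(30 + 185)*(-9) = √215*(-9) = -9*√215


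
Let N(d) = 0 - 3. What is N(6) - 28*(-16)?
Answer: 445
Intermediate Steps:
N(d) = -3
N(6) - 28*(-16) = -3 - 28*(-16) = -3 + 448 = 445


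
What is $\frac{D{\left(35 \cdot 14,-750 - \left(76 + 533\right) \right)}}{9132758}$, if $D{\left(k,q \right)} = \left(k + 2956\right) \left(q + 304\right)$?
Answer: $- \frac{1817765}{4566379} \approx -0.39808$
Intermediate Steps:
$D{\left(k,q \right)} = \left(304 + q\right) \left(2956 + k\right)$ ($D{\left(k,q \right)} = \left(2956 + k\right) \left(304 + q\right) = \left(304 + q\right) \left(2956 + k\right)$)
$\frac{D{\left(35 \cdot 14,-750 - \left(76 + 533\right) \right)}}{9132758} = \frac{898624 + 304 \cdot 35 \cdot 14 + 2956 \left(-750 - \left(76 + 533\right)\right) + 35 \cdot 14 \left(-750 - \left(76 + 533\right)\right)}{9132758} = \left(898624 + 304 \cdot 490 + 2956 \left(-750 - 609\right) + 490 \left(-750 - 609\right)\right) \frac{1}{9132758} = \left(898624 + 148960 + 2956 \left(-750 - 609\right) + 490 \left(-750 - 609\right)\right) \frac{1}{9132758} = \left(898624 + 148960 + 2956 \left(-1359\right) + 490 \left(-1359\right)\right) \frac{1}{9132758} = \left(898624 + 148960 - 4017204 - 665910\right) \frac{1}{9132758} = \left(-3635530\right) \frac{1}{9132758} = - \frac{1817765}{4566379}$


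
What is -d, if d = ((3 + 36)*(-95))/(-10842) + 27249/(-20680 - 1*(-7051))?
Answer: 2093489/1262954 ≈ 1.6576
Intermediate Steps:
d = -2093489/1262954 (d = (39*(-95))*(-1/10842) + 27249/(-20680 + 7051) = -3705*(-1/10842) + 27249/(-13629) = 95/278 + 27249*(-1/13629) = 95/278 - 9083/4543 = -2093489/1262954 ≈ -1.6576)
-d = -1*(-2093489/1262954) = 2093489/1262954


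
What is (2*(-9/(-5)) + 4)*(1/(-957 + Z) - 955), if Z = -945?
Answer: -34511809/4755 ≈ -7258.0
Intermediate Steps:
(2*(-9/(-5)) + 4)*(1/(-957 + Z) - 955) = (2*(-9/(-5)) + 4)*(1/(-957 - 945) - 955) = (2*(-9*(-1/5)) + 4)*(1/(-1902) - 955) = (2*(9/5) + 4)*(-1/1902 - 955) = (18/5 + 4)*(-1816411/1902) = (38/5)*(-1816411/1902) = -34511809/4755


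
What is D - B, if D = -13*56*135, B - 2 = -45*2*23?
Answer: -96212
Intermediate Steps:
B = -2068 (B = 2 - 45*2*23 = 2 - 90*23 = 2 - 2070 = -2068)
D = -98280 (D = -728*135 = -98280)
D - B = -98280 - 1*(-2068) = -98280 + 2068 = -96212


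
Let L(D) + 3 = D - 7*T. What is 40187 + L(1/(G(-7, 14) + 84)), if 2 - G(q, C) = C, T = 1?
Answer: 2892745/72 ≈ 40177.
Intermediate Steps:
G(q, C) = 2 - C
L(D) = -10 + D (L(D) = -3 + (D - 7*1) = -3 + (D - 7) = -3 + (-7 + D) = -10 + D)
40187 + L(1/(G(-7, 14) + 84)) = 40187 + (-10 + 1/((2 - 1*14) + 84)) = 40187 + (-10 + 1/((2 - 14) + 84)) = 40187 + (-10 + 1/(-12 + 84)) = 40187 + (-10 + 1/72) = 40187 - 719/72 = 2892745/72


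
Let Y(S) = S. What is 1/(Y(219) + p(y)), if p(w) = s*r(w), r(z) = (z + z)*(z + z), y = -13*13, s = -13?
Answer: -1/1484953 ≈ -6.7342e-7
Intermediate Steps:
y = -169
r(z) = 4*z**2 (r(z) = (2*z)*(2*z) = 4*z**2)
p(w) = -52*w**2
1/(Y(219) + p(y)) = 1/(219 - 52*(-169)**2) = 1/(219 - 52*28561) = 1/(219 - 1485172) = 1/(-1484953) = -1/1484953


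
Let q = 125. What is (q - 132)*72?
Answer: -504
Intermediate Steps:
(q - 132)*72 = (125 - 132)*72 = -7*72 = -504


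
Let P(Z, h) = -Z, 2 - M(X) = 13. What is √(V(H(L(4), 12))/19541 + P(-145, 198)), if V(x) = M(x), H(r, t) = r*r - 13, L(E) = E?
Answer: 3*√6152014866/19541 ≈ 12.042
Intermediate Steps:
M(X) = -11 (M(X) = 2 - 1*13 = 2 - 13 = -11)
H(r, t) = -13 + r² (H(r, t) = r² - 13 = -13 + r²)
V(x) = -11
√(V(H(L(4), 12))/19541 + P(-145, 198)) = √(-11/19541 - 1*(-145)) = √(-11*1/19541 + 145) = √(-11/19541 + 145) = √(2833434/19541) = 3*√6152014866/19541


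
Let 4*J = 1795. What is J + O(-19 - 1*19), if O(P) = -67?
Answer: 1527/4 ≈ 381.75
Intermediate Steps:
J = 1795/4 (J = (¼)*1795 = 1795/4 ≈ 448.75)
J + O(-19 - 1*19) = 1795/4 - 67 = 1527/4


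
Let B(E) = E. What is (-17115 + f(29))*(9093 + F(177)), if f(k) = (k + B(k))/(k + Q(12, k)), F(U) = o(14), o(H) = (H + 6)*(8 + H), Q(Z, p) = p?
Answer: -163147762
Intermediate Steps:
o(H) = (6 + H)*(8 + H)
F(U) = 440 (F(U) = 48 + 14² + 14*14 = 48 + 196 + 196 = 440)
f(k) = 1 (f(k) = (k + k)/(k + k) = (2*k)/((2*k)) = (2*k)*(1/(2*k)) = 1)
(-17115 + f(29))*(9093 + F(177)) = (-17115 + 1)*(9093 + 440) = -17114*9533 = -163147762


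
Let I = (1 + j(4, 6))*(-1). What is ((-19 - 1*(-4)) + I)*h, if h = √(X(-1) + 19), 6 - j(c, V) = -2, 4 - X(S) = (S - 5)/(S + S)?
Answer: -48*√5 ≈ -107.33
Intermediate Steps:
X(S) = 4 - (-5 + S)/(2*S) (X(S) = 4 - (S - 5)/(S + S) = 4 - (-5 + S)/(2*S))
j(c, V) = 8 (j(c, V) = 6 - 1*(-2) = 6 + 2 = 8)
h = 2*√5 (h = √((½)*(5 + 7*(-1))/(-1) + 19) = √((½)*(-1)*(5 - 7) + 19) = √((½)*(-1)*(-2) + 19) = √(1 + 19) = √20 = 2*√5 ≈ 4.4721)
I = -9 (I = (1 + 8)*(-1) = 9*(-1) = -9)
((-19 - 1*(-4)) + I)*h = ((-19 - 1*(-4)) - 9)*(2*√5) = ((-19 + 4) - 9)*(2*√5) = (-15 - 9)*(2*√5) = -48*√5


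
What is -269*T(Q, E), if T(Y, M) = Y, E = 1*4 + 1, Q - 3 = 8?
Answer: -2959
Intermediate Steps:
Q = 11 (Q = 3 + 8 = 11)
E = 5 (E = 4 + 1 = 5)
-269*T(Q, E) = -269*11 = -2959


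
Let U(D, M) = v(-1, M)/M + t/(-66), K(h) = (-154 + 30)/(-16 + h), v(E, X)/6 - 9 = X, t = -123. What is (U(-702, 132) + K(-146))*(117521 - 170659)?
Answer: -427920314/891 ≈ -4.8027e+5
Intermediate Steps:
v(E, X) = 54 + 6*X
K(h) = -124/(-16 + h)
U(D, M) = 41/22 + (54 + 6*M)/M (U(D, M) = (54 + 6*M)/M - 123/(-66) = (54 + 6*M)/M - 123*(-1/66) = (54 + 6*M)/M + 41/22 = 41/22 + (54 + 6*M)/M)
(U(-702, 132) + K(-146))*(117521 - 170659) = ((173/22 + 54/132) - 124/(-16 - 146))*(117521 - 170659) = ((173/22 + 54*(1/132)) - 124/(-162))*(-53138) = ((173/22 + 9/22) - 124*(-1/162))*(-53138) = (91/11 + 62/81)*(-53138) = (8053/891)*(-53138) = -427920314/891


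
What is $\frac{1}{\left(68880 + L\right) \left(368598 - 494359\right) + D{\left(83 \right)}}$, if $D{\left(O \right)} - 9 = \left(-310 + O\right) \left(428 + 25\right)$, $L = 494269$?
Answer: $- \frac{1}{70822284211} \approx -1.412 \cdot 10^{-11}$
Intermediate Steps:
$D{\left(O \right)} = -140421 + 453 O$ ($D{\left(O \right)} = 9 + \left(-310 + O\right) \left(428 + 25\right) = 9 + \left(-310 + O\right) 453 = 9 + \left(-140430 + 453 O\right) = -140421 + 453 O$)
$\frac{1}{\left(68880 + L\right) \left(368598 - 494359\right) + D{\left(83 \right)}} = \frac{1}{\left(68880 + 494269\right) \left(368598 - 494359\right) + \left(-140421 + 453 \cdot 83\right)} = \frac{1}{563149 \left(-125761\right) + \left(-140421 + 37599\right)} = \frac{1}{-70822181389 - 102822} = \frac{1}{-70822284211} = - \frac{1}{70822284211}$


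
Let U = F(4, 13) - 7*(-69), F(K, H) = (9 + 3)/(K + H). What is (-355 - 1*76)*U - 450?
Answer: -3551763/17 ≈ -2.0893e+5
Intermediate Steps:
F(K, H) = 12/(H + K)
U = 8223/17 (U = 12/(13 + 4) - 7*(-69) = 12/17 - 1*(-483) = 12*(1/17) + 483 = 12/17 + 483 = 8223/17 ≈ 483.71)
(-355 - 1*76)*U - 450 = (-355 - 1*76)*(8223/17) - 450 = (-355 - 76)*(8223/17) - 450 = -431*8223/17 - 450 = -3544113/17 - 450 = -3551763/17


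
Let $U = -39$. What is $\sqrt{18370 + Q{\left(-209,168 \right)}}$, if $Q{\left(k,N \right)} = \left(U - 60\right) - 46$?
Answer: $135$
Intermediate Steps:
$Q{\left(k,N \right)} = -145$ ($Q{\left(k,N \right)} = \left(-39 - 60\right) - 46 = -99 - 46 = -145$)
$\sqrt{18370 + Q{\left(-209,168 \right)}} = \sqrt{18370 - 145} = \sqrt{18225} = 135$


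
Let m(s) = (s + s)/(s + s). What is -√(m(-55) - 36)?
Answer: -I*√35 ≈ -5.9161*I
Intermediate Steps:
m(s) = 1 (m(s) = (2*s)/((2*s)) = (2*s)*(1/(2*s)) = 1)
-√(m(-55) - 36) = -√(1 - 36) = -√(-35) = -I*√35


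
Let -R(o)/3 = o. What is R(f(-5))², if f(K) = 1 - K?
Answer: 324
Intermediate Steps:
R(o) = -3*o
R(f(-5))² = (-3*(1 - 1*(-5)))² = (-3*(1 + 5))² = (-3*6)² = (-18)² = 324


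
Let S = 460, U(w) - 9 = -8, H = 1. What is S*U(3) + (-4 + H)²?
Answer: 469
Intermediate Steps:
U(w) = 1 (U(w) = 9 - 8 = 1)
S*U(3) + (-4 + H)² = 460*1 + (-4 + 1)² = 460 + (-3)² = 460 + 9 = 469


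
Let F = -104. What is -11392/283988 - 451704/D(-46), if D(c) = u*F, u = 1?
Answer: 4008666587/922961 ≈ 4343.3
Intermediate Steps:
D(c) = -104 (D(c) = 1*(-104) = -104)
-11392/283988 - 451704/D(-46) = -11392/283988 - 451704/(-104) = -11392*1/283988 - 451704*(-1/104) = -2848/70997 + 56463/13 = 4008666587/922961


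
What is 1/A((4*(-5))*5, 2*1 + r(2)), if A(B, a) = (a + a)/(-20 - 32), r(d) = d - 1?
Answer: -26/3 ≈ -8.6667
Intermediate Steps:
r(d) = -1 + d
A(B, a) = -a/26 (A(B, a) = (2*a)/(-52) = (2*a)*(-1/52) = -a/26)
1/A((4*(-5))*5, 2*1 + r(2)) = 1/(-(2*1 + (-1 + 2))/26) = 1/(-(2 + 1)/26) = 1/(-1/26*3) = 1/(-3/26) = -26/3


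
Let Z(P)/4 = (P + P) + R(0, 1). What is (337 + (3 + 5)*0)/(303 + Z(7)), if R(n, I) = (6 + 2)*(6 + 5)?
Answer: 337/711 ≈ 0.47398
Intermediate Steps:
R(n, I) = 88 (R(n, I) = 8*11 = 88)
Z(P) = 352 + 8*P (Z(P) = 4*((P + P) + 88) = 4*(2*P + 88) = 4*(88 + 2*P) = 352 + 8*P)
(337 + (3 + 5)*0)/(303 + Z(7)) = (337 + (3 + 5)*0)/(303 + (352 + 8*7)) = (337 + 8*0)/(303 + (352 + 56)) = (337 + 0)/(303 + 408) = 337/711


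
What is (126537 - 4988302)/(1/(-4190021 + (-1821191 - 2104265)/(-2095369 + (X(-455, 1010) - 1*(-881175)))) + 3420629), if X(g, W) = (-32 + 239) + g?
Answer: -12369627176381961445/8702992727685789056 ≈ -1.4213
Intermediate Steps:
X(g, W) = 207 + g
(126537 - 4988302)/(1/(-4190021 + (-1821191 - 2104265)/(-2095369 + (X(-455, 1010) - 1*(-881175)))) + 3420629) = (126537 - 4988302)/(1/(-4190021 + (-1821191 - 2104265)/(-2095369 + ((207 - 455) - 1*(-881175)))) + 3420629) = -4861765/(1/(-4190021 - 3925456/(-2095369 + (-248 + 881175))) + 3420629) = -4861765/(1/(-4190021 - 3925456/(-2095369 + 880927)) + 3420629) = -4861765/(1/(-4190021 - 3925456/(-1214442)) + 3420629) = -4861765/(1/(-4190021 - 3925456*(-1/1214442)) + 3420629) = -4861765/(1/(-4190021 + 1962728/607221) + 3420629) = -4861765/(1/(-2544266778913/607221) + 3420629) = -4861765/(-607221/2544266778913 + 3420629) = -4861765/8702992727685789056/2544266778913 = -4861765*2544266778913/8702992727685789056 = -12369627176381961445/8702992727685789056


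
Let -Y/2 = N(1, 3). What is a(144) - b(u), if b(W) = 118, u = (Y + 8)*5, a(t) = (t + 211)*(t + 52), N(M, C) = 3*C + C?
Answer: 69462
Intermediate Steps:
N(M, C) = 4*C
Y = -24 (Y = -8*3 = -2*12 = -24)
a(t) = (52 + t)*(211 + t) (a(t) = (211 + t)*(52 + t) = (52 + t)*(211 + t))
u = -80 (u = (-24 + 8)*5 = -16*5 = -80)
a(144) - b(u) = (10972 + 144² + 263*144) - 1*118 = (10972 + 20736 + 37872) - 118 = 69580 - 118 = 69462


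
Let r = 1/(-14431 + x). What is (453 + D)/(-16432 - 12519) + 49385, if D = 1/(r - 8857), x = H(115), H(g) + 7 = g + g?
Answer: 179919438227277482/3643201280407 ≈ 49385.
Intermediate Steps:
H(g) = -7 + 2*g (H(g) = -7 + (g + g) = -7 + 2*g)
x = 223 (x = -7 + 2*115 = -7 + 230 = 223)
r = -1/14208 (r = 1/(-14431 + 223) = 1/(-14208) = -1/14208 ≈ -7.0383e-5)
D = -14208/125840257 (D = 1/(-1/14208 - 8857) = 1/(-125840257/14208) = -14208/125840257 ≈ -0.00011291)
(453 + D)/(-16432 - 12519) + 49385 = (453 - 14208/125840257)/(-16432 - 12519) + 49385 = (57005622213/125840257)/(-28951) + 49385 = (57005622213/125840257)*(-1/28951) + 49385 = -57005622213/3643201280407 + 49385 = 179919438227277482/3643201280407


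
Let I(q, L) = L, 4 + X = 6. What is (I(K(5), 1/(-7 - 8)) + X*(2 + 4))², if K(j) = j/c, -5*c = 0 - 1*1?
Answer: 32041/225 ≈ 142.40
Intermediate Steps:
X = 2 (X = -4 + 6 = 2)
c = ⅕ (c = -(0 - 1*1)/5 = -(0 - 1)/5 = -⅕*(-1) = ⅕ ≈ 0.20000)
K(j) = 5*j (K(j) = j/(⅕) = j*5 = 5*j)
(I(K(5), 1/(-7 - 8)) + X*(2 + 4))² = (1/(-7 - 8) + 2*(2 + 4))² = (1/(-15) + 2*6)² = (-1/15 + 12)² = (179/15)² = 32041/225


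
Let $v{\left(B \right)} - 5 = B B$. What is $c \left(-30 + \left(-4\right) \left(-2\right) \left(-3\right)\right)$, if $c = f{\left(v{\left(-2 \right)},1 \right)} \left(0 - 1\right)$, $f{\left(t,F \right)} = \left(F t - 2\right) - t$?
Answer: $-108$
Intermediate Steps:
$v{\left(B \right)} = 5 + B^{2}$ ($v{\left(B \right)} = 5 + B B = 5 + B^{2}$)
$f{\left(t,F \right)} = -2 - t + F t$ ($f{\left(t,F \right)} = \left(-2 + F t\right) - t = -2 - t + F t$)
$c = 2$ ($c = \left(-2 - \left(5 + \left(-2\right)^{2}\right) + 1 \left(5 + \left(-2\right)^{2}\right)\right) \left(0 - 1\right) = \left(-2 - \left(5 + 4\right) + 1 \left(5 + 4\right)\right) \left(-1\right) = \left(-2 - 9 + 1 \cdot 9\right) \left(-1\right) = \left(-2 - 9 + 9\right) \left(-1\right) = \left(-2\right) \left(-1\right) = 2$)
$c \left(-30 + \left(-4\right) \left(-2\right) \left(-3\right)\right) = 2 \left(-30 + \left(-4\right) \left(-2\right) \left(-3\right)\right) = 2 \left(-30 + 8 \left(-3\right)\right) = 2 \left(-30 - 24\right) = 2 \left(-54\right) = -108$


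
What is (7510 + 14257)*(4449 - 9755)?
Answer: -115495702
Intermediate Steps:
(7510 + 14257)*(4449 - 9755) = 21767*(-5306) = -115495702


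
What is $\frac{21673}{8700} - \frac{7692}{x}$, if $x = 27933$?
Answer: $\frac{179490503}{81005700} \approx 2.2158$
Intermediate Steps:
$\frac{21673}{8700} - \frac{7692}{x} = \frac{21673}{8700} - \frac{7692}{27933} = 21673 \cdot \frac{1}{8700} - \frac{2564}{9311} = \frac{21673}{8700} - \frac{2564}{9311} = \frac{179490503}{81005700}$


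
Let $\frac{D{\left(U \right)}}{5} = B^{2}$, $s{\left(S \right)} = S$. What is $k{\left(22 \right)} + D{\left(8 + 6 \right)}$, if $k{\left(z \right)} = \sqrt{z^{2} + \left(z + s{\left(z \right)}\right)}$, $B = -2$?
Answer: $20 + 4 \sqrt{33} \approx 42.978$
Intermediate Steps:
$D{\left(U \right)} = 20$ ($D{\left(U \right)} = 5 \left(-2\right)^{2} = 5 \cdot 4 = 20$)
$k{\left(z \right)} = \sqrt{z^{2} + 2 z}$ ($k{\left(z \right)} = \sqrt{z^{2} + \left(z + z\right)} = \sqrt{z^{2} + 2 z}$)
$k{\left(22 \right)} + D{\left(8 + 6 \right)} = \sqrt{22 \left(2 + 22\right)} + 20 = \sqrt{22 \cdot 24} + 20 = \sqrt{528} + 20 = 4 \sqrt{33} + 20 = 20 + 4 \sqrt{33}$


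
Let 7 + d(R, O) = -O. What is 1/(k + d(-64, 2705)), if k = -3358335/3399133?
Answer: -3399133/9221807031 ≈ -0.00036860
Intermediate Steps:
k = -3358335/3399133 (k = -3358335*1/3399133 = -3358335/3399133 ≈ -0.98800)
d(R, O) = -7 - O
1/(k + d(-64, 2705)) = 1/(-3358335/3399133 + (-7 - 1*2705)) = 1/(-3358335/3399133 + (-7 - 2705)) = 1/(-3358335/3399133 - 2712) = 1/(-9221807031/3399133) = -3399133/9221807031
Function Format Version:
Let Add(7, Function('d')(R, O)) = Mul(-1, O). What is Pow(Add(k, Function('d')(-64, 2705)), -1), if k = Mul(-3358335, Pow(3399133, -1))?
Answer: Rational(-3399133, 9221807031) ≈ -0.00036860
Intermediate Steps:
k = Rational(-3358335, 3399133) (k = Mul(-3358335, Rational(1, 3399133)) = Rational(-3358335, 3399133) ≈ -0.98800)
Function('d')(R, O) = Add(-7, Mul(-1, O))
Pow(Add(k, Function('d')(-64, 2705)), -1) = Pow(Add(Rational(-3358335, 3399133), Add(-7, Mul(-1, 2705))), -1) = Pow(Add(Rational(-3358335, 3399133), Add(-7, -2705)), -1) = Pow(Add(Rational(-3358335, 3399133), -2712), -1) = Pow(Rational(-9221807031, 3399133), -1) = Rational(-3399133, 9221807031)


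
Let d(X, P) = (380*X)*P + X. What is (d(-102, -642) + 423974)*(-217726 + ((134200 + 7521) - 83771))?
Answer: -4043577774592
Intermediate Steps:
d(X, P) = X + 380*P*X (d(X, P) = 380*P*X + X = X + 380*P*X)
(d(-102, -642) + 423974)*(-217726 + ((134200 + 7521) - 83771)) = (-102*(1 + 380*(-642)) + 423974)*(-217726 + ((134200 + 7521) - 83771)) = (-102*(1 - 243960) + 423974)*(-217726 + (141721 - 83771)) = (-102*(-243959) + 423974)*(-217726 + 57950) = (24883818 + 423974)*(-159776) = 25307792*(-159776) = -4043577774592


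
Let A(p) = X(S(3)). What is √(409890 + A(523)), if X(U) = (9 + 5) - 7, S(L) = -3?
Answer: √409897 ≈ 640.23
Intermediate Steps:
X(U) = 7 (X(U) = 14 - 7 = 7)
A(p) = 7
√(409890 + A(523)) = √(409890 + 7) = √409897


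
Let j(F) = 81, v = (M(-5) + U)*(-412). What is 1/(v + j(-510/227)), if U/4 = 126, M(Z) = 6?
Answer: -1/210039 ≈ -4.7610e-6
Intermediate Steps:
U = 504 (U = 4*126 = 504)
v = -210120 (v = (6 + 504)*(-412) = 510*(-412) = -210120)
1/(v + j(-510/227)) = 1/(-210120 + 81) = 1/(-210039) = -1/210039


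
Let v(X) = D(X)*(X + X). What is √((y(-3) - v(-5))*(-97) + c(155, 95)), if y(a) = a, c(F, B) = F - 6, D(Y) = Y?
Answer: 23*√10 ≈ 72.732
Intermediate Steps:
c(F, B) = -6 + F
v(X) = 2*X² (v(X) = X*(X + X) = X*(2*X) = 2*X²)
√((y(-3) - v(-5))*(-97) + c(155, 95)) = √((-3 - 2*(-5)²)*(-97) + (-6 + 155)) = √((-3 - 2*25)*(-97) + 149) = √((-3 - 1*50)*(-97) + 149) = √((-3 - 50)*(-97) + 149) = √(-53*(-97) + 149) = √(5141 + 149) = √5290 = 23*√10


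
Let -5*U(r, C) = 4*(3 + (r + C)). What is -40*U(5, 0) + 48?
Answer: 304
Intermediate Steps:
U(r, C) = -12/5 - 4*C/5 - 4*r/5 (U(r, C) = -4*(3 + (r + C))/5 = -4*(3 + (C + r))/5 = -4*(3 + C + r)/5 = -(12 + 4*C + 4*r)/5 = -12/5 - 4*C/5 - 4*r/5)
-40*U(5, 0) + 48 = -40*(-12/5 - ⅘*0 - ⅘*5) + 48 = -40*(-12/5 + 0 - 4) + 48 = -40*(-32/5) + 48 = 256 + 48 = 304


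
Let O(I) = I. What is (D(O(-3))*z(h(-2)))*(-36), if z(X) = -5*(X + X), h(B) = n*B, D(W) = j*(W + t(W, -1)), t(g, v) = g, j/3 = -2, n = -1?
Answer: 25920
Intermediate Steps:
j = -6 (j = 3*(-2) = -6)
D(W) = -12*W (D(W) = -6*(W + W) = -12*W)
h(B) = -B
z(X) = -10*X
(D(O(-3))*z(h(-2)))*(-36) = ((-12*(-3))*(-(-10)*(-2)))*(-36) = (36*(-10*2))*(-36) = (36*(-20))*(-36) = -720*(-36) = 25920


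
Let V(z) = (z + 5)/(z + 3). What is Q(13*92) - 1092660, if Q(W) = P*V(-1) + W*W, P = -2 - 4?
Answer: 337744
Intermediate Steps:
P = -6
V(z) = (5 + z)/(3 + z)
Q(W) = -12 + W**2 (Q(W) = -6*(5 - 1)/(3 - 1) + W*W = -6*4/2 + W**2 = -3*4 + W**2 = -6*2 + W**2 = -12 + W**2)
Q(13*92) - 1092660 = (-12 + (13*92)**2) - 1092660 = (-12 + 1196**2) - 1092660 = (-12 + 1430416) - 1092660 = 1430404 - 1092660 = 337744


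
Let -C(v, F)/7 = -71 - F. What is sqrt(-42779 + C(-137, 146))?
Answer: 2*I*sqrt(10315) ≈ 203.13*I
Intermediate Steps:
C(v, F) = 497 + 7*F (C(v, F) = -7*(-71 - F) = 497 + 7*F)
sqrt(-42779 + C(-137, 146)) = sqrt(-42779 + (497 + 7*146)) = sqrt(-42779 + (497 + 1022)) = sqrt(-42779 + 1519) = sqrt(-41260) = 2*I*sqrt(10315)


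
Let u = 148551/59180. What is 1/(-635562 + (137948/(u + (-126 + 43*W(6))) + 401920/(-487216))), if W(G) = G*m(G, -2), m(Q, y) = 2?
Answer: -707338696701/449309585522755442 ≈ -1.5743e-6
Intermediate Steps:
u = 148551/59180 (u = 148551*(1/59180) = 148551/59180 ≈ 2.5102)
W(G) = 2*G (W(G) = G*2 = 2*G)
1/(-635562 + (137948/(u + (-126 + 43*W(6))) + 401920/(-487216))) = 1/(-635562 + (137948/(148551/59180 + (-126 + 43*(2*6))) + 401920/(-487216))) = 1/(-635562 + (137948/(148551/59180 + (-126 + 43*12)) + 401920*(-1/487216))) = 1/(-635562 + (137948/(148551/59180 + (-126 + 516)) - 25120/30451)) = 1/(-635562 + (137948/(148551/59180 + 390) - 25120/30451)) = 1/(-635562 + (137948/(23228751/59180) - 25120/30451)) = 1/(-635562 + (137948*(59180/23228751) - 25120/30451)) = 1/(-635562 + (8163762640/23228751 - 25120/30451)) = 1/(-635562 + 248011229925520/707338696701) = 1/(-449309585522755442/707338696701) = -707338696701/449309585522755442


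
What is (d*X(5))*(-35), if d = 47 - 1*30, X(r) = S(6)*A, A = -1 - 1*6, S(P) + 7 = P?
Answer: -4165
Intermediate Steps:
S(P) = -7 + P
A = -7 (A = -1 - 6 = -7)
X(r) = 7 (X(r) = (-7 + 6)*(-7) = -1*(-7) = 7)
d = 17 (d = 47 - 30 = 17)
(d*X(5))*(-35) = (17*7)*(-35) = 119*(-35) = -4165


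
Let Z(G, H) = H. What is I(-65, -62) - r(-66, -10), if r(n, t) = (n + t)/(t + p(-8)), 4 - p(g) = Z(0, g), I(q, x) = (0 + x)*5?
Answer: -272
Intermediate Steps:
I(q, x) = 5*x (I(q, x) = x*5 = 5*x)
p(g) = 4 - g
r(n, t) = (n + t)/(12 + t) (r(n, t) = (n + t)/(t + (4 - 1*(-8))) = (n + t)/(t + (4 + 8)) = (n + t)/(t + 12) = (n + t)/(12 + t))
I(-65, -62) - r(-66, -10) = 5*(-62) - (-66 - 10)/(12 - 10) = -310 - (-76)/2 = -310 - 1*(-38) = -310 + 38 = -272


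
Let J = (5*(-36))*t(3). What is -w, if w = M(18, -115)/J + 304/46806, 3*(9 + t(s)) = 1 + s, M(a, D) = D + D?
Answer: 2499/15602 ≈ 0.16017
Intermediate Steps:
M(a, D) = 2*D
t(s) = -26/3 + s/3 (t(s) = -9 + (1 + s)/3 = -9 + (1/3 + s/3) = -26/3 + s/3)
J = 1380 (J = (5*(-36))*(-26/3 + (1/3)*3) = -180*(-26/3 + 1) = -180*(-23/3) = 1380)
w = -2499/15602 (w = (2*(-115))/1380 + 304/46806 = -230*1/1380 + 304*(1/46806) = -1/6 + 152/23403 = -2499/15602 ≈ -0.16017)
-w = -1*(-2499/15602) = 2499/15602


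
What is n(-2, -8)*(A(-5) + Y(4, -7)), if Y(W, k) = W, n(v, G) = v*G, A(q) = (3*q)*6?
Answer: -1376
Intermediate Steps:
A(q) = 18*q
n(v, G) = G*v
n(-2, -8)*(A(-5) + Y(4, -7)) = (-8*(-2))*(18*(-5) + 4) = 16*(-90 + 4) = 16*(-86) = -1376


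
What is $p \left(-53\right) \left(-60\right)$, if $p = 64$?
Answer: $203520$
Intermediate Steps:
$p \left(-53\right) \left(-60\right) = 64 \left(-53\right) \left(-60\right) = \left(-3392\right) \left(-60\right) = 203520$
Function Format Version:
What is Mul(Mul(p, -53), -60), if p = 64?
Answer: 203520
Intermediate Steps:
Mul(Mul(p, -53), -60) = Mul(Mul(64, -53), -60) = Mul(-3392, -60) = 203520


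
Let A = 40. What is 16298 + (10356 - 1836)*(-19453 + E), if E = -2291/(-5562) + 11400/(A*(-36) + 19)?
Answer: -218387198995334/1317267 ≈ -1.6579e+8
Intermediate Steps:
E = -60151289/7903602 (E = -2291/(-5562) + 11400/(40*(-36) + 19) = -2291*(-1/5562) + 11400/(-1440 + 19) = 2291/5562 + 11400/(-1421) = 2291/5562 + 11400*(-1/1421) = 2291/5562 - 11400/1421 = -60151289/7903602 ≈ -7.6106)
16298 + (10356 - 1836)*(-19453 + E) = 16298 + (10356 - 1836)*(-19453 - 60151289/7903602) = 16298 + 8520*(-153808920995/7903602) = 16298 - 218408667812900/1317267 = -218387198995334/1317267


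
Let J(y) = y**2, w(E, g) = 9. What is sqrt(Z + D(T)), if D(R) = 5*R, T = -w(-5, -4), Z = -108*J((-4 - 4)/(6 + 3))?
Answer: I*sqrt(1173)/3 ≈ 11.416*I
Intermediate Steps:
Z = -256/3 (Z = -108*(-4 - 4)**2/(6 + 3)**2 = -108*(-8/9)**2 = -108*64/81 = -256/3 ≈ -85.333)
T = -9 (T = -1*9 = -9)
sqrt(Z + D(T)) = sqrt(-256/3 + 5*(-9)) = sqrt(-256/3 - 45) = sqrt(-391/3) = I*sqrt(1173)/3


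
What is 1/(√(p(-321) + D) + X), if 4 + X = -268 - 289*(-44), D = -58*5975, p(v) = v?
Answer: 12444/155200007 - 7*I*√7079/155200007 ≈ 8.018e-5 - 3.7948e-6*I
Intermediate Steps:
D = -346550
X = 12444 (X = -4 + (-268 - 289*(-44)) = -4 + (-268 + 12716) = -4 + 12448 = 12444)
1/(√(p(-321) + D) + X) = 1/(√(-321 - 346550) + 12444) = 1/(√(-346871) + 12444) = 1/(7*I*√7079 + 12444) = 1/(12444 + 7*I*√7079)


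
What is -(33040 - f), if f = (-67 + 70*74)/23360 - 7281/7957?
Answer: -84129542203/2546240 ≈ -33041.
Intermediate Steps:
f = -1772603/2546240 (f = (-67 + 5180)*(1/23360) - 7281*1/7957 = 5113*(1/23360) - 7281/7957 = 5113/23360 - 7281/7957 = -1772603/2546240 ≈ -0.69617)
-(33040 - f) = -(33040 - 1*(-1772603/2546240)) = -(33040 + 1772603/2546240) = -1*84129542203/2546240 = -84129542203/2546240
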